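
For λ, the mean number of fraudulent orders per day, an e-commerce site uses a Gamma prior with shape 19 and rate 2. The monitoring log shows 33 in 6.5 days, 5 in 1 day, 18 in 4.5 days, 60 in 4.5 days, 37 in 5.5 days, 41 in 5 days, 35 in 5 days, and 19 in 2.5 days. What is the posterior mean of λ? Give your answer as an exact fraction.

Total count: 33 + 5 + 18 + 60 + 37 + 41 + 35 + 19 = 248.
Total exposure: 6.5 + 1 + 4.5 + 4.5 + 5.5 + 5 + 5 + 2.5 = 34.5 days.
The Gamma prior is conjugate for the Poisson rate, so λ | data ~ Gamma(19+248, 2+34.5) = Gamma(267, 73/2).
Posterior mean = α'/β' = 267/(73/2) = 534/73.

534/73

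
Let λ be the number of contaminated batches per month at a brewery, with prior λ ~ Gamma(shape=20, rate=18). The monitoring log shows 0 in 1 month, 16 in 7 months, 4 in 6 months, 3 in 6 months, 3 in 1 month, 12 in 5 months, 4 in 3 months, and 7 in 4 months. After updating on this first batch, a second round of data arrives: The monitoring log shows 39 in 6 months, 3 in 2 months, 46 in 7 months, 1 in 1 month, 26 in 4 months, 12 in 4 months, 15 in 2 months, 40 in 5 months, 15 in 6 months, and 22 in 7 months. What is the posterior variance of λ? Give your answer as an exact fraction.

Total count: 0 + 16 + 4 + 3 + 3 + 12 + 4 + 7 = 49.
Total exposure: 1 + 7 + 6 + 6 + 1 + 5 + 3 + 4 = 33 months.
After the first batch: Gamma(20 + 49, 18 + 33) = Gamma(69, 51).
Total count: 39 + 3 + 46 + 1 + 26 + 12 + 15 + 40 + 15 + 22 = 219.
Total exposure: 6 + 2 + 7 + 1 + 4 + 4 + 2 + 5 + 6 + 7 = 44 months.
After the second batch: Gamma(69 + 219, 51 + 44) = Gamma(288, 95).
Posterior variance = α'/β'² = 288/9025.

288/9025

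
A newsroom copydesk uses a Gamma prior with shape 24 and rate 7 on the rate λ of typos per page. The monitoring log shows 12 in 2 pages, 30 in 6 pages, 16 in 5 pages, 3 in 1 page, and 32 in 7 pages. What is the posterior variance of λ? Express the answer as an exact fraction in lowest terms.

Total count: 12 + 30 + 16 + 3 + 32 = 93.
Total exposure: 2 + 6 + 5 + 1 + 7 = 21 pages.
Conjugate update: add total count to the shape and total exposure to the rate, giving Gamma(117, 28).
Posterior variance = α'/β'² = 117/784.

117/784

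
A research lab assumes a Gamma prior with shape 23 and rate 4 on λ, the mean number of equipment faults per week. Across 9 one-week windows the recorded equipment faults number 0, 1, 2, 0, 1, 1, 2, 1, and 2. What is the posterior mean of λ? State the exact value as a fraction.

Total count: 0 + 1 + 2 + 0 + 1 + 1 + 2 + 1 + 2 = 10.
Total exposure: 9 weeks.
Posterior: α' = 23 + 10 = 33, β' = 4 + 9 = 13.
Posterior mean = α'/β' = 33/13.

33/13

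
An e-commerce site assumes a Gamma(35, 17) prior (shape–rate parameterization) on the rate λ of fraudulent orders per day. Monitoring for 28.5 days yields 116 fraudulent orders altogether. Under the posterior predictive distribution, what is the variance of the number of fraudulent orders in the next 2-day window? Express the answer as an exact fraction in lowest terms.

Total count 116 over total exposure 28.5 days.
Conjugate update: add total count to the shape and total exposure to the rate, giving Gamma(151, 91/2).
The posterior predictive for a window of length T is Negative Binomial with variance T·α'·(β'+T)/β'² = 2·151·(95/2)/(8281/4) = 57380/8281.

57380/8281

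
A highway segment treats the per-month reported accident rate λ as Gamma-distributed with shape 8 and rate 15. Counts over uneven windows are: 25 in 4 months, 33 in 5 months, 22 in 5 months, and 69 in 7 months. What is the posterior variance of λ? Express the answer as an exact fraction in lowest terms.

157/1296

Total count: 25 + 33 + 22 + 69 = 149.
Total exposure: 4 + 5 + 5 + 7 = 21 months.
Conjugate update: add total count to the shape and total exposure to the rate, giving Gamma(157, 36).
Posterior variance = α'/β'² = 157/1296.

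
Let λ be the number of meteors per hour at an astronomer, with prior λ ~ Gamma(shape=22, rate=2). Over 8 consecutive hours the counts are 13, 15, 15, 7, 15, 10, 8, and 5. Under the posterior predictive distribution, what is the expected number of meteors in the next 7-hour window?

77

Total count: 13 + 15 + 15 + 7 + 15 + 10 + 8 + 5 = 88.
Total exposure: 8 hours.
Conjugate update: add total count to the shape and total exposure to the rate, giving Gamma(110, 10).
Predictive mean over a 7-hour window = T·E[λ|data] = 7·110/10 = 77.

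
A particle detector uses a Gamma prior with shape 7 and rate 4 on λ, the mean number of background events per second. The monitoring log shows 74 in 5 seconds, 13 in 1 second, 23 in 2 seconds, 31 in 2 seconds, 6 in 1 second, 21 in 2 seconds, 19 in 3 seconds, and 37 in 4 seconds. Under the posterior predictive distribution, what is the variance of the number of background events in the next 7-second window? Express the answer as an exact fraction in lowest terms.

16709/192

Total count: 74 + 13 + 23 + 31 + 6 + 21 + 19 + 37 = 224.
Total exposure: 5 + 1 + 2 + 2 + 1 + 2 + 3 + 4 = 20 seconds.
By Gamma–Poisson conjugacy, the posterior is Gamma(α + Σx, β + Σt) = Gamma(7 + 224, 4 + 20) = Gamma(231, 24).
The posterior predictive for a window of length T is Negative Binomial with variance T·α'·(β'+T)/β'² = 7·231·31/576 = 16709/192.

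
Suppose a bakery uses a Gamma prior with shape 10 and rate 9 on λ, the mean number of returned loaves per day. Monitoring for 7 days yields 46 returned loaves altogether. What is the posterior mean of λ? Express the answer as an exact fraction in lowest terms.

7/2

Total count 46 over total exposure 7 days.
The Gamma prior is conjugate for the Poisson rate, so λ | data ~ Gamma(10+46, 9+7) = Gamma(56, 16).
Posterior mean = α'/β' = 56/16 = 7/2.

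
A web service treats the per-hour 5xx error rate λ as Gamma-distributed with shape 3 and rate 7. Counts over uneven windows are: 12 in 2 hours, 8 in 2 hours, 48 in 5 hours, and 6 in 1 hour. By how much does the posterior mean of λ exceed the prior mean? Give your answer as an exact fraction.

488/119

Total count: 12 + 8 + 48 + 6 = 74.
Total exposure: 2 + 2 + 5 + 1 = 10 hours.
Conjugate update: add total count to the shape and total exposure to the rate, giving Gamma(77, 17).
Posterior mean = 77/17 = 77/17; prior mean = 3/7 = 3/7. Difference = 77/17 − 3/7 = 488/119.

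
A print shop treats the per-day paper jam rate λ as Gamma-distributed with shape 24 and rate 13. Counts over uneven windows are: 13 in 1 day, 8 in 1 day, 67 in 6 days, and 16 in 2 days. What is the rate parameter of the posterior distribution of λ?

Total count: 13 + 8 + 67 + 16 = 104.
Total exposure: 1 + 1 + 6 + 2 = 10 days.
Gamma(α, β) with Poisson data over total exposure Σt gives posterior Gamma(α+Σx, β+Σt) = Gamma(128, 23).

23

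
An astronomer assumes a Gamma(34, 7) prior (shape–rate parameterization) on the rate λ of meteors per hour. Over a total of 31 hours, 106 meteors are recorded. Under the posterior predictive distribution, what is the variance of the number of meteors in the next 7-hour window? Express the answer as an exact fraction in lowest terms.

11025/361

Total count 106 over total exposure 31 hours.
Conjugate update: add total count to the shape and total exposure to the rate, giving Gamma(140, 38).
The posterior predictive for a window of length T is Negative Binomial with variance T·α'·(β'+T)/β'² = 7·140·45/1444 = 11025/361.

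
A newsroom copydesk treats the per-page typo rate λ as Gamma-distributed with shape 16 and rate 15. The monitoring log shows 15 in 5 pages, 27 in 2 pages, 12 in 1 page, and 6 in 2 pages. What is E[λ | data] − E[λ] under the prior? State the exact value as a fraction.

148/75

Total count: 15 + 27 + 12 + 6 = 60.
Total exposure: 5 + 2 + 1 + 2 = 10 pages.
The Gamma prior is conjugate for the Poisson rate, so λ | data ~ Gamma(16+60, 15+10) = Gamma(76, 25).
Posterior mean = 76/25 = 76/25; prior mean = 16/15 = 16/15. Difference = 76/25 − 16/15 = 148/75.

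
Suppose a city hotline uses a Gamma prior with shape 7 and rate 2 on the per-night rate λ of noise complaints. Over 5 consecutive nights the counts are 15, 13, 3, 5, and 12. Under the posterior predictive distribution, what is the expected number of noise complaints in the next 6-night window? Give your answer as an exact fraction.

330/7

Total count: 15 + 13 + 3 + 5 + 12 = 48.
Total exposure: 5 nights.
Posterior: α' = 7 + 48 = 55, β' = 2 + 5 = 7.
Predictive mean over a 6-night window = T·E[λ|data] = 6·55/7 = 330/7.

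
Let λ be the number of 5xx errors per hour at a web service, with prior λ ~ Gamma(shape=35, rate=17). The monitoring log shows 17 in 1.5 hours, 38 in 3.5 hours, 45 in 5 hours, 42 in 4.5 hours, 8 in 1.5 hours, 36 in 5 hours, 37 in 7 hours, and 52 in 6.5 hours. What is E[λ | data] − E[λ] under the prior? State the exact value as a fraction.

6935/1751

Total count: 17 + 38 + 45 + 42 + 8 + 36 + 37 + 52 = 275.
Total exposure: 1.5 + 3.5 + 5 + 4.5 + 1.5 + 5 + 7 + 6.5 = 34.5 hours.
Gamma(α, β) with Poisson data over total exposure Σt gives posterior Gamma(α+Σx, β+Σt) = Gamma(310, 103/2).
Posterior mean = 310/(103/2) = 620/103; prior mean = 35/17 = 35/17. Difference = 620/103 − 35/17 = 6935/1751.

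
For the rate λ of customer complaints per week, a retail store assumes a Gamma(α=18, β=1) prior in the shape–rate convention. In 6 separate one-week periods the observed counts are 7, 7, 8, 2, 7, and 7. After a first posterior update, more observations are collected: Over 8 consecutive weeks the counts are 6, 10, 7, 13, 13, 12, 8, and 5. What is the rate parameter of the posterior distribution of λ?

Total count: 7 + 7 + 8 + 2 + 7 + 7 = 38.
Total exposure: 6 weeks.
After the first batch: Gamma(18 + 38, 1 + 6) = Gamma(56, 7).
Total count: 6 + 10 + 7 + 13 + 13 + 12 + 8 + 5 = 74.
Total exposure: 8 weeks.
After the second batch: Gamma(56 + 74, 7 + 8) = Gamma(130, 15).

15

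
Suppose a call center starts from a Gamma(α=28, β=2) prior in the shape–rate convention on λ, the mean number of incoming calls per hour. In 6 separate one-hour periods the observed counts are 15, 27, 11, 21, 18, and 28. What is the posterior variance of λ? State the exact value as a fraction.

Total count: 15 + 27 + 11 + 21 + 18 + 28 = 120.
Total exposure: 6 hours.
Gamma(α, β) with Poisson data over total exposure Σt gives posterior Gamma(α+Σx, β+Σt) = Gamma(148, 8).
Posterior variance = α'/β'² = 148/64 = 37/16.

37/16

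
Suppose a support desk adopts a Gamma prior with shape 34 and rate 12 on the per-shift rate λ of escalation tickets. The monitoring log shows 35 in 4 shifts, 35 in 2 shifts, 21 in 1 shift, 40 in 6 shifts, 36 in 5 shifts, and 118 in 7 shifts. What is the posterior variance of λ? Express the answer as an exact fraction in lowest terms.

Total count: 35 + 35 + 21 + 40 + 36 + 118 = 285.
Total exposure: 4 + 2 + 1 + 6 + 5 + 7 = 25 shifts.
Conjugate update: add total count to the shape and total exposure to the rate, giving Gamma(319, 37).
Posterior variance = α'/β'² = 319/1369.

319/1369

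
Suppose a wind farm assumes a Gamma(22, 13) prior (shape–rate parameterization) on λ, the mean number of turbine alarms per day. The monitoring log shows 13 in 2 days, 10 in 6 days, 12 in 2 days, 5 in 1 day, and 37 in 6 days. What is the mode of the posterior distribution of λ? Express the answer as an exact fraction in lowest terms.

49/15

Total count: 13 + 10 + 12 + 5 + 37 = 77.
Total exposure: 2 + 6 + 2 + 1 + 6 = 17 days.
Posterior: α' = 22 + 77 = 99, β' = 13 + 17 = 30.
Posterior mode = (α'−1)/β' = 98/30 = 49/15.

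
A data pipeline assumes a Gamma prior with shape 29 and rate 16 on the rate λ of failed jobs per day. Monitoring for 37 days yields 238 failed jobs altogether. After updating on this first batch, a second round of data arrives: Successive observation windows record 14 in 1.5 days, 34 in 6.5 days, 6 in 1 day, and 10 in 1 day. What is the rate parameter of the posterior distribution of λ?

63

Total count 238 over total exposure 37 days.
After the first batch: Gamma(29 + 238, 16 + 37) = Gamma(267, 53).
Total count: 14 + 34 + 6 + 10 = 64.
Total exposure: 1.5 + 6.5 + 1 + 1 = 10 days.
After the second batch: Gamma(267 + 64, 53 + 10) = Gamma(331, 63).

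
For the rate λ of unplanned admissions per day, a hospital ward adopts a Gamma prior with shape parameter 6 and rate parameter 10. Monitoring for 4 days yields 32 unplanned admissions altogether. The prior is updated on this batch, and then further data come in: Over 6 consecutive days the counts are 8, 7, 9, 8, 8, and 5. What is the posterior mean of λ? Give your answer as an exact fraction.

83/20

Total count 32 over total exposure 4 days.
After the first batch: Gamma(6 + 32, 10 + 4) = Gamma(38, 14).
Total count: 8 + 7 + 9 + 8 + 8 + 5 = 45.
Total exposure: 6 days.
After the second batch: Gamma(38 + 45, 14 + 6) = Gamma(83, 20).
Posterior mean = α'/β' = 83/20.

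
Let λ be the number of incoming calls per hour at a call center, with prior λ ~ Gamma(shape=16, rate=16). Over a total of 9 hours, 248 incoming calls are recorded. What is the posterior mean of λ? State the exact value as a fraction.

Total count 248 over total exposure 9 hours.
Posterior: α' = 16 + 248 = 264, β' = 16 + 9 = 25.
Posterior mean = α'/β' = 264/25.

264/25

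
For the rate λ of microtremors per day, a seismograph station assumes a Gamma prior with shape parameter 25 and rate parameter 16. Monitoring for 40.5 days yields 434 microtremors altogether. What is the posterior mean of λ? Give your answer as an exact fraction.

918/113

Total count 434 over total exposure 40.5 days.
By Gamma–Poisson conjugacy, the posterior is Gamma(α + Σx, β + Σt) = Gamma(25 + 434, 16 + 40.5) = Gamma(459, 113/2).
Posterior mean = α'/β' = 459/(113/2) = 918/113.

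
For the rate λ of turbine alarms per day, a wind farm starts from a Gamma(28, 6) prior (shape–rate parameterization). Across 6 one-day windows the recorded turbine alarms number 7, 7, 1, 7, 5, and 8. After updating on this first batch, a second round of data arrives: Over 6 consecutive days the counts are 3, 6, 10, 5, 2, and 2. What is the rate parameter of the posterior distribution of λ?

18

Total count: 7 + 7 + 1 + 7 + 5 + 8 = 35.
Total exposure: 6 days.
After the first batch: Gamma(28 + 35, 6 + 6) = Gamma(63, 12).
Total count: 3 + 6 + 10 + 5 + 2 + 2 = 28.
Total exposure: 6 days.
After the second batch: Gamma(63 + 28, 12 + 6) = Gamma(91, 18).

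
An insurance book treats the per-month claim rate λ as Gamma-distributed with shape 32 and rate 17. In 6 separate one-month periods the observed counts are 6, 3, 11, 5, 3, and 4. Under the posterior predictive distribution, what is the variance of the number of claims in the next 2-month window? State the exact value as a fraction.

Total count: 6 + 3 + 11 + 5 + 3 + 4 = 32.
Total exposure: 6 months.
The Gamma prior is conjugate for the Poisson rate, so λ | data ~ Gamma(32+32, 17+6) = Gamma(64, 23).
The posterior predictive for a window of length T is Negative Binomial with variance T·α'·(β'+T)/β'² = 2·64·25/529 = 3200/529.

3200/529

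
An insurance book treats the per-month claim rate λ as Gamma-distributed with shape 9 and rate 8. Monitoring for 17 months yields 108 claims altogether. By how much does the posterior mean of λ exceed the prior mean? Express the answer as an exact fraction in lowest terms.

711/200

Total count 108 over total exposure 17 months.
Posterior: α' = 9 + 108 = 117, β' = 8 + 17 = 25.
Posterior mean = 117/25 = 117/25; prior mean = 9/8 = 9/8. Difference = 117/25 − 9/8 = 711/200.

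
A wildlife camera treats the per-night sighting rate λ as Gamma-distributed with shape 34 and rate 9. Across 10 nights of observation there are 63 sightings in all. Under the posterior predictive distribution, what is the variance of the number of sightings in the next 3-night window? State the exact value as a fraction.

Total count 63 over total exposure 10 nights.
Posterior: α' = 34 + 63 = 97, β' = 9 + 10 = 19.
The posterior predictive for a window of length T is Negative Binomial with variance T·α'·(β'+T)/β'² = 3·97·22/361 = 6402/361.

6402/361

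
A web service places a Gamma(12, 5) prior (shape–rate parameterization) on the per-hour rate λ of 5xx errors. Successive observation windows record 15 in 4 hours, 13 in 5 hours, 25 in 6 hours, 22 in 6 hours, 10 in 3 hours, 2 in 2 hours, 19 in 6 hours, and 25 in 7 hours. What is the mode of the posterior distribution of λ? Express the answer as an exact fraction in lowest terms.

Total count: 15 + 13 + 25 + 22 + 10 + 2 + 19 + 25 = 131.
Total exposure: 4 + 5 + 6 + 6 + 3 + 2 + 6 + 7 = 39 hours.
Posterior: α' = 12 + 131 = 143, β' = 5 + 39 = 44.
Posterior mode = (α'−1)/β' = 142/44 = 71/22.

71/22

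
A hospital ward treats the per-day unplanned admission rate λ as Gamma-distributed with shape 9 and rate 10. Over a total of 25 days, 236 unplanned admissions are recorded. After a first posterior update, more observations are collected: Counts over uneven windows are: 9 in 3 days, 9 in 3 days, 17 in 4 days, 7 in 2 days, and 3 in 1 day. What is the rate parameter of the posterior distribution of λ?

Total count 236 over total exposure 25 days.
After the first batch: Gamma(9 + 236, 10 + 25) = Gamma(245, 35).
Total count: 9 + 9 + 17 + 7 + 3 = 45.
Total exposure: 3 + 3 + 4 + 2 + 1 = 13 days.
After the second batch: Gamma(245 + 45, 35 + 13) = Gamma(290, 48).

48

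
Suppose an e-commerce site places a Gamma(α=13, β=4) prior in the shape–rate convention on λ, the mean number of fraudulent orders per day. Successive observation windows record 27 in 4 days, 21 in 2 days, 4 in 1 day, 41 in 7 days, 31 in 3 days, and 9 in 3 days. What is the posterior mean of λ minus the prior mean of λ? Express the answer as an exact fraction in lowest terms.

Total count: 27 + 21 + 4 + 41 + 31 + 9 = 133.
Total exposure: 4 + 2 + 1 + 7 + 3 + 3 = 20 days.
Conjugate update: add total count to the shape and total exposure to the rate, giving Gamma(146, 24).
Posterior mean = 146/24 = 73/12; prior mean = 13/4 = 13/4. Difference = 73/12 − 13/4 = 17/6.

17/6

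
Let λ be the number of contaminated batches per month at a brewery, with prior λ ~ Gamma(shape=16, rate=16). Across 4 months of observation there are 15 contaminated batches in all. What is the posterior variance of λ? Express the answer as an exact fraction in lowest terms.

Total count 15 over total exposure 4 months.
Conjugate update: add total count to the shape and total exposure to the rate, giving Gamma(31, 20).
Posterior variance = α'/β'² = 31/400.

31/400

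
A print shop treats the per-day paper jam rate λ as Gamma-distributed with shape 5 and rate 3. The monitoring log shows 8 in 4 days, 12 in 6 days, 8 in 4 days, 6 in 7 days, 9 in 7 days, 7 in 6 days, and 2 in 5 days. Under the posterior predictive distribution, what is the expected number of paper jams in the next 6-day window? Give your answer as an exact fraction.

57/7

Total count: 8 + 12 + 8 + 6 + 9 + 7 + 2 = 52.
Total exposure: 4 + 6 + 4 + 7 + 7 + 6 + 5 = 39 days.
By Gamma–Poisson conjugacy, the posterior is Gamma(α + Σx, β + Σt) = Gamma(5 + 52, 3 + 39) = Gamma(57, 42).
Predictive mean over a 6-day window = T·E[λ|data] = 6·57/42 = 57/7.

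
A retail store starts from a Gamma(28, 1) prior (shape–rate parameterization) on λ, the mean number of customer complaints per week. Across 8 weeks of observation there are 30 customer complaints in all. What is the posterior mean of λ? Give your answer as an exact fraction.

Total count 30 over total exposure 8 weeks.
Posterior: α' = 28 + 30 = 58, β' = 1 + 8 = 9.
Posterior mean = α'/β' = 58/9.

58/9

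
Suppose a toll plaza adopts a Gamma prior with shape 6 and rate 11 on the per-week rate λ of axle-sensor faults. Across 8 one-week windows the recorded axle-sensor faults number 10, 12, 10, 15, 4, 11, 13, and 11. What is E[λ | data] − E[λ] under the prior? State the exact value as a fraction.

Total count: 10 + 12 + 10 + 15 + 4 + 11 + 13 + 11 = 86.
Total exposure: 8 weeks.
Gamma(α, β) with Poisson data over total exposure Σt gives posterior Gamma(α+Σx, β+Σt) = Gamma(92, 19).
Posterior mean = 92/19 = 92/19; prior mean = 6/11 = 6/11. Difference = 92/19 − 6/11 = 898/209.

898/209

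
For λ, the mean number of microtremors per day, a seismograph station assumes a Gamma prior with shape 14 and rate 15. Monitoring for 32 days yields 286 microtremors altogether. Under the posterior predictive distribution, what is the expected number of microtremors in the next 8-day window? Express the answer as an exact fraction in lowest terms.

Total count 286 over total exposure 32 days.
Conjugate update: add total count to the shape and total exposure to the rate, giving Gamma(300, 47).
Predictive mean over an 8-day window = T·E[λ|data] = 8·300/47 = 2400/47.

2400/47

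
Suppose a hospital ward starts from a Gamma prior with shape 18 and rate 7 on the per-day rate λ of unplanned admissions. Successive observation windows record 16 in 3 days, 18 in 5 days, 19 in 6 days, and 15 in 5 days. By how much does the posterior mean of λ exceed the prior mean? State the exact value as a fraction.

Total count: 16 + 18 + 19 + 15 = 68.
Total exposure: 3 + 5 + 6 + 5 = 19 days.
Conjugate update: add total count to the shape and total exposure to the rate, giving Gamma(86, 26).
Posterior mean = 86/26 = 43/13; prior mean = 18/7 = 18/7. Difference = 43/13 − 18/7 = 67/91.

67/91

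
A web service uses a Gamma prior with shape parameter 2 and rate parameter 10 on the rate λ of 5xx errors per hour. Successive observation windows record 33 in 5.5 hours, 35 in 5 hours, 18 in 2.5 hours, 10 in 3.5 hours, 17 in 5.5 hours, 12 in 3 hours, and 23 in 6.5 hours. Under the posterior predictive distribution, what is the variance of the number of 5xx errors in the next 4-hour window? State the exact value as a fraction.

Total count: 33 + 35 + 18 + 10 + 17 + 12 + 23 = 148.
Total exposure: 5.5 + 5 + 2.5 + 3.5 + 5.5 + 3 + 6.5 = 31.5 hours.
Posterior: α' = 2 + 148 = 150, β' = 10 + 31.5 = 83/2.
The posterior predictive for a window of length T is Negative Binomial with variance T·α'·(β'+T)/β'² = 4·150·(91/2)/(6889/4) = 109200/6889.

109200/6889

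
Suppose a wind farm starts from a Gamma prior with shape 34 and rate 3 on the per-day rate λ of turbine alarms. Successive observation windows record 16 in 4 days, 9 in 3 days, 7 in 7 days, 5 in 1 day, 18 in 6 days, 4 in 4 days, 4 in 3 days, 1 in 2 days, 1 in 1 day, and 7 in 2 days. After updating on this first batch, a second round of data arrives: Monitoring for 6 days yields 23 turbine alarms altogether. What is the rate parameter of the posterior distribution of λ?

Total count: 16 + 9 + 7 + 5 + 18 + 4 + 4 + 1 + 1 + 7 = 72.
Total exposure: 4 + 3 + 7 + 1 + 6 + 4 + 3 + 2 + 1 + 2 = 33 days.
After the first batch: Gamma(34 + 72, 3 + 33) = Gamma(106, 36).
Total count 23 over total exposure 6 days.
After the second batch: Gamma(106 + 23, 36 + 6) = Gamma(129, 42).

42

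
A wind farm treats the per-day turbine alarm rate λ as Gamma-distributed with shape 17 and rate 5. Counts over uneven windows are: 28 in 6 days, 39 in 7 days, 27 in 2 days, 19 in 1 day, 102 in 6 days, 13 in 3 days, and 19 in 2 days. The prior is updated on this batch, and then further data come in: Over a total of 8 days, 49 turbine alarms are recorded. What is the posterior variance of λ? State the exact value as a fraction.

313/1600

Total count: 28 + 39 + 27 + 19 + 102 + 13 + 19 = 247.
Total exposure: 6 + 7 + 2 + 1 + 6 + 3 + 2 = 27 days.
After the first batch: Gamma(17 + 247, 5 + 27) = Gamma(264, 32).
Total count 49 over total exposure 8 days.
After the second batch: Gamma(264 + 49, 32 + 8) = Gamma(313, 40).
Posterior variance = α'/β'² = 313/1600.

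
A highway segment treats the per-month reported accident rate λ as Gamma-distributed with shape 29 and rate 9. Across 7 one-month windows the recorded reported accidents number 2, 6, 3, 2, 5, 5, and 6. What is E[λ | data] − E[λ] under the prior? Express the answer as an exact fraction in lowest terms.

Total count: 2 + 6 + 3 + 2 + 5 + 5 + 6 = 29.
Total exposure: 7 months.
By Gamma–Poisson conjugacy, the posterior is Gamma(α + Σx, β + Σt) = Gamma(29 + 29, 9 + 7) = Gamma(58, 16).
Posterior mean = 58/16 = 29/8; prior mean = 29/9 = 29/9. Difference = 29/8 − 29/9 = 29/72.

29/72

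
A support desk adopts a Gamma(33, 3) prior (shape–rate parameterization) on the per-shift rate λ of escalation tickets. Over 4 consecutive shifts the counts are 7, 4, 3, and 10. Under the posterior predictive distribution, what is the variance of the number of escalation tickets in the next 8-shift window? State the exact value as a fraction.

Total count: 7 + 4 + 3 + 10 = 24.
Total exposure: 4 shifts.
The Gamma prior is conjugate for the Poisson rate, so λ | data ~ Gamma(33+24, 3+4) = Gamma(57, 7).
The posterior predictive for a window of length T is Negative Binomial with variance T·α'·(β'+T)/β'² = 8·57·15/49 = 6840/49.

6840/49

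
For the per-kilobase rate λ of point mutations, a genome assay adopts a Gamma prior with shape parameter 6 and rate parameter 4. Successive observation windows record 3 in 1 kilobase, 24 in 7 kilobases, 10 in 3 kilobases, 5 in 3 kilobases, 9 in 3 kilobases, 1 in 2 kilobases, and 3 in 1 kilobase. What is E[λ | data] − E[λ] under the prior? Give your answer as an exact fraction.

25/24

Total count: 3 + 24 + 10 + 5 + 9 + 1 + 3 = 55.
Total exposure: 1 + 7 + 3 + 3 + 3 + 2 + 1 = 20 kilobases.
By Gamma–Poisson conjugacy, the posterior is Gamma(α + Σx, β + Σt) = Gamma(6 + 55, 4 + 20) = Gamma(61, 24).
Posterior mean = 61/24 = 61/24; prior mean = 6/4 = 3/2. Difference = 61/24 − 3/2 = 25/24.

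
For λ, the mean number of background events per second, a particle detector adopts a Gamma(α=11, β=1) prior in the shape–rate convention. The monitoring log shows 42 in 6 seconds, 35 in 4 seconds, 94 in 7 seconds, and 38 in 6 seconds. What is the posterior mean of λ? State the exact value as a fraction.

55/6

Total count: 42 + 35 + 94 + 38 = 209.
Total exposure: 6 + 4 + 7 + 6 = 23 seconds.
Gamma(α, β) with Poisson data over total exposure Σt gives posterior Gamma(α+Σx, β+Σt) = Gamma(220, 24).
Posterior mean = α'/β' = 220/24 = 55/6.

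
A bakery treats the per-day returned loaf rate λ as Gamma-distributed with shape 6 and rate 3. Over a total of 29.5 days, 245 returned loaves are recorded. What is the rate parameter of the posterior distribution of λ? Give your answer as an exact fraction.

65/2

Total count 245 over total exposure 29.5 days.
The Gamma prior is conjugate for the Poisson rate, so λ | data ~ Gamma(6+245, 3+29.5) = Gamma(251, 65/2).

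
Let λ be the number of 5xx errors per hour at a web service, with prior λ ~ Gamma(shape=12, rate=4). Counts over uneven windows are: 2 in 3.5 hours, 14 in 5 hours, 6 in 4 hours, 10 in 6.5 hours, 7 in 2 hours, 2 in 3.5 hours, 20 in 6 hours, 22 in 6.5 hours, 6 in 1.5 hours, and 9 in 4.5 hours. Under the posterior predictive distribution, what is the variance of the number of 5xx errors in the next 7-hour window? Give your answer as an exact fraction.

41580/2209

Total count: 2 + 14 + 6 + 10 + 7 + 2 + 20 + 22 + 6 + 9 = 98.
Total exposure: 3.5 + 5 + 4 + 6.5 + 2 + 3.5 + 6 + 6.5 + 1.5 + 4.5 = 43 hours.
Posterior: α' = 12 + 98 = 110, β' = 4 + 43 = 47.
The posterior predictive for a window of length T is Negative Binomial with variance T·α'·(β'+T)/β'² = 7·110·54/2209 = 41580/2209.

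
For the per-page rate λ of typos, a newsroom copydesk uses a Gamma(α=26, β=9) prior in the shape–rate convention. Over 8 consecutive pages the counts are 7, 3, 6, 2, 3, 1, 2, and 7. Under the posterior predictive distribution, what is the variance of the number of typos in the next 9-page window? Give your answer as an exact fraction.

Total count: 7 + 3 + 6 + 2 + 3 + 1 + 2 + 7 = 31.
Total exposure: 8 pages.
Conjugate update: add total count to the shape and total exposure to the rate, giving Gamma(57, 17).
The posterior predictive for a window of length T is Negative Binomial with variance T·α'·(β'+T)/β'² = 9·57·26/289 = 13338/289.

13338/289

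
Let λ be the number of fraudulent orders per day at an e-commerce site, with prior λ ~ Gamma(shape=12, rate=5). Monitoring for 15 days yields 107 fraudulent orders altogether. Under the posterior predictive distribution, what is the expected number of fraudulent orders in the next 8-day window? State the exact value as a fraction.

Total count 107 over total exposure 15 days.
The Gamma prior is conjugate for the Poisson rate, so λ | data ~ Gamma(12+107, 5+15) = Gamma(119, 20).
Predictive mean over an 8-day window = T·E[λ|data] = 8·119/20 = 238/5.

238/5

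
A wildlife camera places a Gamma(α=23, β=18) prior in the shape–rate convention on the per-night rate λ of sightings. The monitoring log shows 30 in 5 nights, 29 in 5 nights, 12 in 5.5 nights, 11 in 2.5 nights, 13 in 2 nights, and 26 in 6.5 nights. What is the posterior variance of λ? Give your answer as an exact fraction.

576/7921

Total count: 30 + 29 + 12 + 11 + 13 + 26 = 121.
Total exposure: 5 + 5 + 5.5 + 2.5 + 2 + 6.5 = 26.5 nights.
Conjugate update: add total count to the shape and total exposure to the rate, giving Gamma(144, 89/2).
Posterior variance = α'/β'² = 144/(7921/4) = 576/7921.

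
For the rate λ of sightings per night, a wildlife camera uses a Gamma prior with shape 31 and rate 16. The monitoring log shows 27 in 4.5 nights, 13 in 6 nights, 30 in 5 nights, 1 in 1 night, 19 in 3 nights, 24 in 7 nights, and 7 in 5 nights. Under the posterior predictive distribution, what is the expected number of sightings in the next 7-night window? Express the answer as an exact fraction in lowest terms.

112/5

Total count: 27 + 13 + 30 + 1 + 19 + 24 + 7 = 121.
Total exposure: 4.5 + 6 + 5 + 1 + 3 + 7 + 5 = 31.5 nights.
Gamma(α, β) with Poisson data over total exposure Σt gives posterior Gamma(α+Σx, β+Σt) = Gamma(152, 95/2).
Predictive mean over a 7-night window = T·E[λ|data] = 7·152/(95/2) = 112/5.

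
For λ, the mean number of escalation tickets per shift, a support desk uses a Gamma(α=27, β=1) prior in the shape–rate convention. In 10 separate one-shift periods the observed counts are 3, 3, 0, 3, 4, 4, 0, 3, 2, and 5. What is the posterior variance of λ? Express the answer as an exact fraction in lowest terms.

54/121

Total count: 3 + 3 + 0 + 3 + 4 + 4 + 0 + 3 + 2 + 5 = 27.
Total exposure: 10 shifts.
The Gamma prior is conjugate for the Poisson rate, so λ | data ~ Gamma(27+27, 1+10) = Gamma(54, 11).
Posterior variance = α'/β'² = 54/121.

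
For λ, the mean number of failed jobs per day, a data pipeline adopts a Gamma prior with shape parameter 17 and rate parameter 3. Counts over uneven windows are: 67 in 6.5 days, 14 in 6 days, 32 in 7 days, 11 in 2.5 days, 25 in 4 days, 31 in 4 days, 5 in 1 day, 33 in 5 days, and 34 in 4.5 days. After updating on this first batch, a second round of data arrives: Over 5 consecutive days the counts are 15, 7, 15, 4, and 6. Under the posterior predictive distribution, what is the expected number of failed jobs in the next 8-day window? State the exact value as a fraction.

5056/97

Total count: 67 + 14 + 32 + 11 + 25 + 31 + 5 + 33 + 34 = 252.
Total exposure: 6.5 + 6 + 7 + 2.5 + 4 + 4 + 1 + 5 + 4.5 = 40.5 days.
After the first batch: Gamma(17 + 252, 3 + 40.5) = Gamma(269, 87/2).
Total count: 15 + 7 + 15 + 4 + 6 = 47.
Total exposure: 5 days.
After the second batch: Gamma(269 + 47, 87/2 + 5) = Gamma(316, 97/2).
Predictive mean over an 8-day window = T·E[λ|data] = 8·316/(97/2) = 5056/97.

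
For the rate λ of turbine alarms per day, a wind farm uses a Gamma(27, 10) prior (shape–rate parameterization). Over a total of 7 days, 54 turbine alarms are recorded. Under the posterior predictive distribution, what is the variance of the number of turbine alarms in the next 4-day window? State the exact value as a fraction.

6804/289

Total count 54 over total exposure 7 days.
By Gamma–Poisson conjugacy, the posterior is Gamma(α + Σx, β + Σt) = Gamma(27 + 54, 10 + 7) = Gamma(81, 17).
The posterior predictive for a window of length T is Negative Binomial with variance T·α'·(β'+T)/β'² = 4·81·21/289 = 6804/289.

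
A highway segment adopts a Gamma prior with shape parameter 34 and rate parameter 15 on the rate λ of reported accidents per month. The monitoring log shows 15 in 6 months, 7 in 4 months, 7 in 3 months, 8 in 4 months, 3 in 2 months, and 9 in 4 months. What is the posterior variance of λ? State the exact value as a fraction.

83/1444

Total count: 15 + 7 + 7 + 8 + 3 + 9 = 49.
Total exposure: 6 + 4 + 3 + 4 + 2 + 4 = 23 months.
Conjugate update: add total count to the shape and total exposure to the rate, giving Gamma(83, 38).
Posterior variance = α'/β'² = 83/1444.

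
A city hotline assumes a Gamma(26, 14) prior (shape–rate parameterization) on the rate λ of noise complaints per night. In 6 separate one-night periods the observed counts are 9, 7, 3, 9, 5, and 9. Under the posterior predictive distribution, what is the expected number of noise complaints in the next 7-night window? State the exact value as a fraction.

Total count: 9 + 7 + 3 + 9 + 5 + 9 = 42.
Total exposure: 6 nights.
Gamma(α, β) with Poisson data over total exposure Σt gives posterior Gamma(α+Σx, β+Σt) = Gamma(68, 20).
Predictive mean over a 7-night window = T·E[λ|data] = 7·68/20 = 119/5.

119/5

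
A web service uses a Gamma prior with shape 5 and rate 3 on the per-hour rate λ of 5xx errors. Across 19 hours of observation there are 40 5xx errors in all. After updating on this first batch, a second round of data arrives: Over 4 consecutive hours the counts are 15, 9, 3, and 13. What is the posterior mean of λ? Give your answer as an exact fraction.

Total count 40 over total exposure 19 hours.
After the first batch: Gamma(5 + 40, 3 + 19) = Gamma(45, 22).
Total count: 15 + 9 + 3 + 13 = 40.
Total exposure: 4 hours.
After the second batch: Gamma(45 + 40, 22 + 4) = Gamma(85, 26).
Posterior mean = α'/β' = 85/26.

85/26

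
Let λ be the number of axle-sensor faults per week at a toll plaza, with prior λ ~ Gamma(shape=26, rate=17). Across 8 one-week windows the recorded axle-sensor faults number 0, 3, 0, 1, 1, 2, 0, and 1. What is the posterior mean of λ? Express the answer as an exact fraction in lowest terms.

Total count: 0 + 3 + 0 + 1 + 1 + 2 + 0 + 1 = 8.
Total exposure: 8 weeks.
The Gamma prior is conjugate for the Poisson rate, so λ | data ~ Gamma(26+8, 17+8) = Gamma(34, 25).
Posterior mean = α'/β' = 34/25.

34/25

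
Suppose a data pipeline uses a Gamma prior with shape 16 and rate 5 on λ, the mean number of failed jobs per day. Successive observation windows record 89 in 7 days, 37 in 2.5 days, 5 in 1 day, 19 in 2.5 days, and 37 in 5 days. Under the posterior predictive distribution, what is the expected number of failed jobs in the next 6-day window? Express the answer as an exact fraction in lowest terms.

Total count: 89 + 37 + 5 + 19 + 37 = 187.
Total exposure: 7 + 2.5 + 1 + 2.5 + 5 = 18 days.
The Gamma prior is conjugate for the Poisson rate, so λ | data ~ Gamma(16+187, 5+18) = Gamma(203, 23).
Predictive mean over a 6-day window = T·E[λ|data] = 6·203/23 = 1218/23.

1218/23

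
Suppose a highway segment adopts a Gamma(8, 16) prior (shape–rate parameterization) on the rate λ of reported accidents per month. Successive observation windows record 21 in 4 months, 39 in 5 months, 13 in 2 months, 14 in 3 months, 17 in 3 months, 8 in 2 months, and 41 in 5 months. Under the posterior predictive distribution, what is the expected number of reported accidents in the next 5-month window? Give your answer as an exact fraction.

161/8

Total count: 21 + 39 + 13 + 14 + 17 + 8 + 41 = 153.
Total exposure: 4 + 5 + 2 + 3 + 3 + 2 + 5 = 24 months.
Posterior: α' = 8 + 153 = 161, β' = 16 + 24 = 40.
Predictive mean over a 5-month window = T·E[λ|data] = 5·161/40 = 161/8.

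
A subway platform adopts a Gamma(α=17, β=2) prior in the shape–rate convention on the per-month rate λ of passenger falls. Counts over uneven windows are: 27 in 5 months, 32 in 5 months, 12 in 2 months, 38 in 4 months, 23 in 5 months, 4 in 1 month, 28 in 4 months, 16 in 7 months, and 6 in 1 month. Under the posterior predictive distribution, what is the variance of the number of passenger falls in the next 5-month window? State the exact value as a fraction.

Total count: 27 + 32 + 12 + 38 + 23 + 4 + 28 + 16 + 6 = 186.
Total exposure: 5 + 5 + 2 + 4 + 5 + 1 + 4 + 7 + 1 = 34 months.
Posterior: α' = 17 + 186 = 203, β' = 2 + 34 = 36.
The posterior predictive for a window of length T is Negative Binomial with variance T·α'·(β'+T)/β'² = 5·203·41/1296 = 41615/1296.

41615/1296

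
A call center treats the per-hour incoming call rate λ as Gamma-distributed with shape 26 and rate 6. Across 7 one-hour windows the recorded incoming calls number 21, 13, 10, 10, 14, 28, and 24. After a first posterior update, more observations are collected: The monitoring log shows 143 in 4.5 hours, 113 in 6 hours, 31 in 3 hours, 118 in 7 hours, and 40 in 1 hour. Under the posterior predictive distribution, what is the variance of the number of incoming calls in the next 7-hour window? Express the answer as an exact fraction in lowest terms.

Total count: 21 + 13 + 10 + 10 + 14 + 28 + 24 = 120.
Total exposure: 7 hours.
After the first batch: Gamma(26 + 120, 6 + 7) = Gamma(146, 13).
Total count: 143 + 113 + 31 + 118 + 40 = 445.
Total exposure: 4.5 + 6 + 3 + 7 + 1 = 21.5 hours.
After the second batch: Gamma(146 + 445, 13 + 21.5) = Gamma(591, 69/2).
The posterior predictive for a window of length T is Negative Binomial with variance T·α'·(β'+T)/β'² = 7·591·(83/2)/(4761/4) = 228914/1587.

228914/1587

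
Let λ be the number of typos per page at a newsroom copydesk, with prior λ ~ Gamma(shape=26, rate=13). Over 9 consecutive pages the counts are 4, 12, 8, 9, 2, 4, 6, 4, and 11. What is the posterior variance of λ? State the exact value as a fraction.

43/242

Total count: 4 + 12 + 8 + 9 + 2 + 4 + 6 + 4 + 11 = 60.
Total exposure: 9 pages.
Gamma(α, β) with Poisson data over total exposure Σt gives posterior Gamma(α+Σx, β+Σt) = Gamma(86, 22).
Posterior variance = α'/β'² = 86/484 = 43/242.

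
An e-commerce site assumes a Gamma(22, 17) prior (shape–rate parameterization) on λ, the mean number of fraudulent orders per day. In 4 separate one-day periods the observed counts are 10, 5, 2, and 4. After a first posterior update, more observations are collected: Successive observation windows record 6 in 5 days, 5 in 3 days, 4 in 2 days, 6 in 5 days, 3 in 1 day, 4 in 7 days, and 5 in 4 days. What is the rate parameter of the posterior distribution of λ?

48

Total count: 10 + 5 + 2 + 4 = 21.
Total exposure: 4 days.
After the first batch: Gamma(22 + 21, 17 + 4) = Gamma(43, 21).
Total count: 6 + 5 + 4 + 6 + 3 + 4 + 5 = 33.
Total exposure: 5 + 3 + 2 + 5 + 1 + 7 + 4 = 27 days.
After the second batch: Gamma(43 + 33, 21 + 27) = Gamma(76, 48).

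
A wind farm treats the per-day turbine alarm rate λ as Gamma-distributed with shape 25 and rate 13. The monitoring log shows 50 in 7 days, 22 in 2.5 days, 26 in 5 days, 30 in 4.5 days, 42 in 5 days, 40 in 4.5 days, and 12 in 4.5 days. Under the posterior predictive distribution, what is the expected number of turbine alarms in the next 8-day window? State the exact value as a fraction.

988/23

Total count: 50 + 22 + 26 + 30 + 42 + 40 + 12 = 222.
Total exposure: 7 + 2.5 + 5 + 4.5 + 5 + 4.5 + 4.5 = 33 days.
Posterior: α' = 25 + 222 = 247, β' = 13 + 33 = 46.
Predictive mean over an 8-day window = T·E[λ|data] = 8·247/46 = 988/23.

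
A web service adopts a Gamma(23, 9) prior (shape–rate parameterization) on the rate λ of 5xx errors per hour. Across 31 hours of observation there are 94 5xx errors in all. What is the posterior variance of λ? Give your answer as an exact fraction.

Total count 94 over total exposure 31 hours.
Posterior: α' = 23 + 94 = 117, β' = 9 + 31 = 40.
Posterior variance = α'/β'² = 117/1600.

117/1600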